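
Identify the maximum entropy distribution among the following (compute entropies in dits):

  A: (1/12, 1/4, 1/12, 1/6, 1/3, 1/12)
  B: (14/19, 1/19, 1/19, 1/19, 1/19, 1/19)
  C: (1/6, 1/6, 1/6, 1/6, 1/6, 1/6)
C

For a discrete distribution over n outcomes, entropy is maximized by the uniform distribution.

Computing entropies:
H(A) = 0.7090 dits
H(B) = 0.4342 dits
H(C) = 0.7782 dits

The uniform distribution (where all probabilities equal 1/6) achieves the maximum entropy of log_10(6) = 0.7782 dits.

Distribution C has the highest entropy.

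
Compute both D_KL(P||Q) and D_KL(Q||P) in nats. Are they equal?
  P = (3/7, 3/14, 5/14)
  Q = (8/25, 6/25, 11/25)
D_KL(P||Q) = 0.0264, D_KL(Q||P) = 0.0255

KL divergence is not symmetric: D_KL(P||Q) ≠ D_KL(Q||P) in general.

D_KL(P||Q) = 0.0264 nats
D_KL(Q||P) = 0.0255 nats

No, they are not equal!

This asymmetry is why KL divergence is not a true distance metric.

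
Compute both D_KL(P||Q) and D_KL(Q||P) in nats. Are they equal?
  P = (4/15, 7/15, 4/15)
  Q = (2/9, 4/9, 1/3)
D_KL(P||Q) = 0.0119, D_KL(Q||P) = 0.0122

KL divergence is not symmetric: D_KL(P||Q) ≠ D_KL(Q||P) in general.

D_KL(P||Q) = 0.0119 nats
D_KL(Q||P) = 0.0122 nats

No, they are not equal!

This asymmetry is why KL divergence is not a true distance metric.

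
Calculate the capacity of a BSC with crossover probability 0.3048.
0.1129 bits

For a binary symmetric channel (BSC) with error probability p:
Capacity C = 1 - H(p) bits per symbol

where H(p) = -p log₂(p) - (1-p) log₂(1-p) is the binary entropy function.

H(0.3048) = 0.8871 bits
C = 1 - 0.8871 = 0.1129 bits per symbol

This means we can reliably transmit up to 0.1129 bits of information per channel use.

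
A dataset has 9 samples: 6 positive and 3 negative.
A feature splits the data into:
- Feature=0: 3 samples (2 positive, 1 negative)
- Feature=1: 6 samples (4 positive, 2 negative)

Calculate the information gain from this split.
0.0000 bits

Information Gain = H(Y) - H(Y|Feature)

Before split:
P(positive) = 6/9 = 0.6667
H(Y) = 0.9183 bits

After split:
Feature=0: H = 0.9183 bits (weight = 3/9)
Feature=1: H = 0.9183 bits (weight = 6/9)
H(Y|Feature) = (3/9)×0.9183 + (6/9)×0.9183 = 0.9183 bits

Information Gain = 0.9183 - 0.9183 = 0.0000 bits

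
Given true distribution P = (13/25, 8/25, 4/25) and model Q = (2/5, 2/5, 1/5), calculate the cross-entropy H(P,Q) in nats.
1.0272 nats

Cross-entropy: H(P,Q) = -Σ p(x) log q(x)

Alternatively: H(P,Q) = H(P) + D_KL(P||Q)
H(P) = 0.9979 nats
D_KL(P||Q) = 0.0293 nats

H(P,Q) = 0.9979 + 0.0293 = 1.0272 nats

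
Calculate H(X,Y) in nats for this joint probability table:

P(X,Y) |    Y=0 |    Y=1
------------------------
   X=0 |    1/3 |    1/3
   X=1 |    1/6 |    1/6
1.3297 nats

Joint entropy is H(X,Y) = -Σ_{x,y} p(x,y) log p(x,y).

Summing over all non-zero entries:
H(X,Y) = -[1/3·log_e(1/3) + 1/3·log_e(1/3) + 1/6·log_e(1/6) + 1/6·log_e(1/6)]
H(X,Y) = 1.3297 nats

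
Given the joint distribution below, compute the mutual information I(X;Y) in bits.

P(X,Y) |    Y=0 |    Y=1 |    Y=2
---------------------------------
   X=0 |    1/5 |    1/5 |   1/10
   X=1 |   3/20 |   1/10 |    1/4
0.0776 bits

Mutual information: I(X;Y) = H(X) + H(Y) - H(X,Y)

Marginals:
P(X) = (1/2, 1/2), H(X) = 1.0000 bits
P(Y) = (7/20, 3/10, 7/20), H(Y) = 1.5813 bits

Joint entropy: H(X,Y) = 2.5037 bits

I(X;Y) = 1.0000 + 1.5813 - 2.5037 = 0.0776 bits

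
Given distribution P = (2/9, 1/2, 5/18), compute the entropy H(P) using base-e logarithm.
1.0366 nats

Shannon entropy is H(X) = -Σ p(x) log p(x).

For P = (2/9, 1/2, 5/18):
H = -2/9 × log_e(2/9) -1/2 × log_e(1/2) -5/18 × log_e(5/18)
H = 1.0366 nats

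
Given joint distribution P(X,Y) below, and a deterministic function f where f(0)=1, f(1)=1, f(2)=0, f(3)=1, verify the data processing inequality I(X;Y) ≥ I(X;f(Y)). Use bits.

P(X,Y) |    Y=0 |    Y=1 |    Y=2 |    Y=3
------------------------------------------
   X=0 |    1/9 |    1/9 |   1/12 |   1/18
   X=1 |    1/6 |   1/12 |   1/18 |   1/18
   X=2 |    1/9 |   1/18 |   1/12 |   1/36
I(X;Y) = 0.0283, I(X;f(Y)) = 0.0143, inequality holds: 0.0283 ≥ 0.0143

Data Processing Inequality: For any Markov chain X → Y → Z, we have I(X;Y) ≥ I(X;Z).

Here Z = f(Y) is a deterministic function of Y, forming X → Y → Z.

Original I(X;Y) = 0.0283 bits

After applying f:
P(X,Z) where Z=f(Y):
- P(X,Z=0) = P(X,Y=2)
- P(X,Z=1) = P(X,Y=0) + P(X,Y=1) + P(X,Y=3)

I(X;Z) = I(X;f(Y)) = 0.0143 bits

Verification: 0.0283 ≥ 0.0143 ✓

Information cannot be created by processing; the function f can only lose information about X.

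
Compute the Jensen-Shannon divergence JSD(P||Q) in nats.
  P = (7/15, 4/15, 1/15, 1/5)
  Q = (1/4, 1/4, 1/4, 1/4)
0.0464 nats

Jensen-Shannon divergence is:
JSD(P||Q) = 0.5 × D_KL(P||M) + 0.5 × D_KL(Q||M)
where M = 0.5 × (P + Q) is the mixture distribution.

M = 0.5 × (7/15, 4/15, 1/15, 1/5) + 0.5 × (1/4, 1/4, 1/4, 1/4) = (0.358333, 0.258333, 0.158333, 9/40)

D_KL(P||M) = 0.0505 nats
D_KL(Q||M) = 0.0423 nats

JSD(P||Q) = 0.5 × 0.0505 + 0.5 × 0.0423 = 0.0464 nats

Unlike KL divergence, JSD is symmetric and bounded: 0 ≤ JSD ≤ log(2).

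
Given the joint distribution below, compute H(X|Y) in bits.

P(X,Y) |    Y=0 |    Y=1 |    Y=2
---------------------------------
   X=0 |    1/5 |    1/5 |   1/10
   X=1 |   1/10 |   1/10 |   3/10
0.8755 bits

Using the chain rule: H(X|Y) = H(X,Y) - H(Y)

First, compute H(X,Y) = 2.4464 bits

Marginal P(Y) = (3/10, 3/10, 2/5)
H(Y) = 1.5710 bits

H(X|Y) = H(X,Y) - H(Y) = 2.4464 - 1.5710 = 0.8755 bits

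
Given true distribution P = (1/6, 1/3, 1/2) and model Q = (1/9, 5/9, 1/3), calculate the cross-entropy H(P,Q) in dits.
0.4827 dits

Cross-entropy: H(P,Q) = -Σ p(x) log q(x)

Alternatively: H(P,Q) = H(P) + D_KL(P||Q)
H(P) = 0.4392 dits
D_KL(P||Q) = 0.0434 dits

H(P,Q) = 0.4392 + 0.0434 = 0.4827 dits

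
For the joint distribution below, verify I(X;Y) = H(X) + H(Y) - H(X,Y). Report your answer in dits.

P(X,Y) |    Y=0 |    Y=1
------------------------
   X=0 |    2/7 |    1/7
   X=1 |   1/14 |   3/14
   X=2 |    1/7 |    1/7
I(X;Y) = 0.0268 dits

Mutual information has multiple equivalent forms:
- I(X;Y) = H(X) - H(X|Y)
- I(X;Y) = H(Y) - H(Y|X)
- I(X;Y) = H(X) + H(Y) - H(X,Y)

Computing all quantities:
H(X) = 0.4686, H(Y) = 0.3010, H(X,Y) = 0.7429
H(X|Y) = 0.4418, H(Y|X) = 0.2743

Verification:
H(X) - H(X|Y) = 0.4686 - 0.4418 = 0.0268
H(Y) - H(Y|X) = 0.3010 - 0.2743 = 0.0268
H(X) + H(Y) - H(X,Y) = 0.4686 + 0.3010 - 0.7429 = 0.0268

All forms give I(X;Y) = 0.0268 dits. ✓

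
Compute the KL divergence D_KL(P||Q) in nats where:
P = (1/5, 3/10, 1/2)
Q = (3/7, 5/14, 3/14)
0.2189 nats

KL divergence: D_KL(P||Q) = Σ p(x) log(p(x)/q(x))

Computing term by term:
  x=0: 1/5 × log_e[(1/5)/(3/7)] = 1/5 × -0.7621 = -0.1524
  x=1: 3/10 × log_e[(3/10)/(5/14)] = 3/10 × -0.1744 = -0.0523
  x=2: 1/2 × log_e[(1/2)/(3/14)] = 1/2 × 0.8473 = 0.4236

D_KL(P||Q) = 0.2189 nats

Note: KL divergence is always non-negative and equals 0 iff P = Q.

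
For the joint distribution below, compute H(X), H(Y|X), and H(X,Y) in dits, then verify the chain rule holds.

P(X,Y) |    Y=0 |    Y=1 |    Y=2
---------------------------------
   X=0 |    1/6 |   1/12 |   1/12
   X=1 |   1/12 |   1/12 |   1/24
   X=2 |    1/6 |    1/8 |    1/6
H(X,Y) = 0.9192, H(X) = 0.4563, H(Y|X) = 0.4629 (all in dits)

Chain rule: H(X,Y) = H(X) + H(Y|X)

Left side — joint entropy directly:
H(X,Y) = -Σ p(x,y) log p(x,y) = 0.9192 dits

Right side — compute H(Y|X) from the conditional distributions:
P(X) = (1/3, 5/24, 11/24), so H(X) = 0.4563 dits
H(Y|X) = Σ_x P(X=x) · H(Y|X=x):
  P(Y|X=0) = (1/2, 1/4, 1/4), H(Y|X=0) = 0.4515, weight P(X=0) = 1/3
  P(Y|X=1) = (2/5, 2/5, 1/5), H(Y|X=1) = 0.4581, weight P(X=1) = 5/24
  P(Y|X=2) = (4/11, 3/11, 4/11), H(Y|X=2) = 0.4734, weight P(X=2) = 11/24
H(Y|X) = 0.4629 dits

H(X) + H(Y|X) = 0.4563 + 0.4629 = 0.9192 dits

Both sides equal 0.9192 dits. ✓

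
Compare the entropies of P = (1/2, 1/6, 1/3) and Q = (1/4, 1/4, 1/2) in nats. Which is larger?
Q

Computing entropies in nats:
H(P) = 1.0114
H(Q) = 1.0397

Distribution Q has higher entropy.

Intuition: The distribution closer to uniform (more spread out) has higher entropy.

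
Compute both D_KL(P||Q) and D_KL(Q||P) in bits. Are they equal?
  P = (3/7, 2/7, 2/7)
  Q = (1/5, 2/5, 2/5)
D_KL(P||Q) = 0.1938, D_KL(Q||P) = 0.1684

KL divergence is not symmetric: D_KL(P||Q) ≠ D_KL(Q||P) in general.

D_KL(P||Q) = 0.1938 bits
D_KL(Q||P) = 0.1684 bits

No, they are not equal!

This asymmetry is why KL divergence is not a true distance metric.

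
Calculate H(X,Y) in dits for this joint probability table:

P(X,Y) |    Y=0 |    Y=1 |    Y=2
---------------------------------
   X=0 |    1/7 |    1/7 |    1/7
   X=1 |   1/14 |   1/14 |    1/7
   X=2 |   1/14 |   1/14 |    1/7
0.9311 dits

Joint entropy is H(X,Y) = -Σ_{x,y} p(x,y) log p(x,y).

Summing over all non-zero entries:
H(X,Y) = -[1/7·log_10(1/7) + 1/7·log_10(1/7) + 1/7·log_10(1/7) + 1/14·log_10(1/14) + 1/14·log_10(1/14) + 1/7·log_10(1/7) + 1/14·log_10(1/14) + 1/14·log_10(1/14) + 1/7·log_10(1/7)]
H(X,Y) = 0.9311 dits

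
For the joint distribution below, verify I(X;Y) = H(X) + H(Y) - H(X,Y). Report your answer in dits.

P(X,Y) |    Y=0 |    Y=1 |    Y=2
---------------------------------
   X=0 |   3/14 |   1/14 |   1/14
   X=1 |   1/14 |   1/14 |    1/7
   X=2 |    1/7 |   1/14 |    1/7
I(X;Y) = 0.0207 dits

Mutual information has multiple equivalent forms:
- I(X;Y) = H(X) - H(X|Y)
- I(X;Y) = H(Y) - H(Y|X)
- I(X;Y) = H(X) + H(Y) - H(X,Y)

Computing all quantities:
H(X) = 0.4748, H(Y) = 0.4608, H(X,Y) = 0.9149
H(X|Y) = 0.4541, H(Y|X) = 0.4400

Verification:
H(X) - H(X|Y) = 0.4748 - 0.4541 = 0.0207
H(Y) - H(Y|X) = 0.4608 - 0.4400 = 0.0207
H(X) + H(Y) - H(X,Y) = 0.4748 + 0.4608 - 0.9149 = 0.0207

All forms give I(X;Y) = 0.0207 dits. ✓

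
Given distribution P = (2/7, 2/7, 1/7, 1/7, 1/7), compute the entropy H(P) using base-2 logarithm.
2.2359 bits

Shannon entropy is H(X) = -Σ p(x) log p(x).

For P = (2/7, 2/7, 1/7, 1/7, 1/7):
H = -2/7 × log_2(2/7) -2/7 × log_2(2/7) -1/7 × log_2(1/7) -1/7 × log_2(1/7) -1/7 × log_2(1/7)
H = 2.2359 bits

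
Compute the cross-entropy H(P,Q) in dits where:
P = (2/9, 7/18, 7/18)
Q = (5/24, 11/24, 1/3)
0.4687 dits

Cross-entropy: H(P,Q) = -Σ p(x) log q(x)

Alternatively: H(P,Q) = H(P) + D_KL(P||Q)
H(P) = 0.4642 dits
D_KL(P||Q) = 0.0045 dits

H(P,Q) = 0.4642 + 0.0045 = 0.4687 dits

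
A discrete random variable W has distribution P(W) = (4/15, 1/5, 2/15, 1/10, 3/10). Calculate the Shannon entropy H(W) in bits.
2.2138 bits

Shannon entropy is H(X) = -Σ p(x) log p(x).

For P = (4/15, 1/5, 2/15, 1/10, 3/10):
H = -4/15 × log_2(4/15) -1/5 × log_2(1/5) -2/15 × log_2(2/15) -1/10 × log_2(1/10) -3/10 × log_2(3/10)
H = 2.2138 bits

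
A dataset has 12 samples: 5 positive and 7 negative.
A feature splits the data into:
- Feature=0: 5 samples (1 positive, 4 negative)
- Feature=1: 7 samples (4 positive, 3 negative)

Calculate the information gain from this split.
0.1043 bits

Information Gain = H(Y) - H(Y|Feature)

Before split:
P(positive) = 5/12 = 0.4167
H(Y) = 0.9799 bits

After split:
Feature=0: H = 0.7219 bits (weight = 5/12)
Feature=1: H = 0.9852 bits (weight = 7/12)
H(Y|Feature) = (5/12)×0.7219 + (7/12)×0.9852 = 0.8755 bits

Information Gain = 0.9799 - 0.8755 = 0.1043 bits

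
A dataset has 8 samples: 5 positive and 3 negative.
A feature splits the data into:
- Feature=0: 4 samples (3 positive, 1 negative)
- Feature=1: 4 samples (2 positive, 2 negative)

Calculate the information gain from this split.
0.0488 bits

Information Gain = H(Y) - H(Y|Feature)

Before split:
P(positive) = 5/8 = 0.6250
H(Y) = 0.9544 bits

After split:
Feature=0: H = 0.8113 bits (weight = 4/8)
Feature=1: H = 1.0000 bits (weight = 4/8)
H(Y|Feature) = (4/8)×0.8113 + (4/8)×1.0000 = 0.9056 bits

Information Gain = 0.9544 - 0.9056 = 0.0488 bits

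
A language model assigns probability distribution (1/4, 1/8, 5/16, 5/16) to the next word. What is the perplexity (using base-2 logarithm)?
3.7942

Perplexity is 2^H (or exp(H) for natural log).

First, H = -Σ p log p = 1.9238 bits
Perplexity = 2^1.9238 = 3.7942

Interpretation: The model's uncertainty is equivalent to choosing uniformly among 3.8 options.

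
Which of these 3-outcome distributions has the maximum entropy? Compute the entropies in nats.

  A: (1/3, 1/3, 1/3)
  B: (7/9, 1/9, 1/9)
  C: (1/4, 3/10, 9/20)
A

For a discrete distribution over n outcomes, entropy is maximized by the uniform distribution.

Computing entropies:
H(A) = 1.0986 nats
H(B) = 0.6837 nats
H(C) = 1.0671 nats

The uniform distribution (where all probabilities equal 1/3) achieves the maximum entropy of log_e(3) = 1.0986 nats.

Distribution A has the highest entropy.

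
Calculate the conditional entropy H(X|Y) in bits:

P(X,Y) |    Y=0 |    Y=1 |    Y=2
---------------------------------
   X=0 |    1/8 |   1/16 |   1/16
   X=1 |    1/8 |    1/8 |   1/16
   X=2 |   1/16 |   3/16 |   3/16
1.4512 bits

Using the chain rule: H(X|Y) = H(X,Y) - H(Y)

First, compute H(X,Y) = 3.0306 bits

Marginal P(Y) = (5/16, 3/8, 5/16)
H(Y) = 1.5794 bits

H(X|Y) = H(X,Y) - H(Y) = 3.0306 - 1.5794 = 1.4512 bits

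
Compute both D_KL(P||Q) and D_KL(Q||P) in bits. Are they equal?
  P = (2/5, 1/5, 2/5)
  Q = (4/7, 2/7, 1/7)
D_KL(P||Q) = 0.2854, D_KL(Q||P) = 0.2289

KL divergence is not symmetric: D_KL(P||Q) ≠ D_KL(Q||P) in general.

D_KL(P||Q) = 0.2854 bits
D_KL(Q||P) = 0.2289 bits

No, they are not equal!

This asymmetry is why KL divergence is not a true distance metric.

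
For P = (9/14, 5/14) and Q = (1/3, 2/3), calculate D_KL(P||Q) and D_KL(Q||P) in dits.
D_KL(P||Q) = 0.0866, D_KL(Q||P) = 0.0856

KL divergence is not symmetric: D_KL(P||Q) ≠ D_KL(Q||P) in general.

D_KL(P||Q) = 0.0866 dits
D_KL(Q||P) = 0.0856 dits

No, they are not equal!

This asymmetry is why KL divergence is not a true distance metric.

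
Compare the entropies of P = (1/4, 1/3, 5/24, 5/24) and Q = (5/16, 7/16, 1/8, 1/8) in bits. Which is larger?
P

Computing entropies in bits:
H(P) = 1.9713
H(Q) = 1.7962

Distribution P has higher entropy.

Intuition: The distribution closer to uniform (more spread out) has higher entropy.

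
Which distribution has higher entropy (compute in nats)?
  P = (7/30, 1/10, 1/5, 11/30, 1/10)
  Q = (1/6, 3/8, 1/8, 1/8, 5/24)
Q

Computing entropies in nats:
H(P) = 1.4898
H(Q) = 1.5131

Distribution Q has higher entropy.

Intuition: The distribution closer to uniform (more spread out) has higher entropy.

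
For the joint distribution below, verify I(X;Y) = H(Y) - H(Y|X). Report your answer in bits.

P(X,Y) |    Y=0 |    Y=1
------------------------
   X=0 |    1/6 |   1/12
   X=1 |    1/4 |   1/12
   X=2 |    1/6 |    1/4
I(X;Y) = 0.0753 bits

Mutual information has multiple equivalent forms:
- I(X;Y) = H(X) - H(X|Y)
- I(X;Y) = H(Y) - H(Y|X)
- I(X;Y) = H(X) + H(Y) - H(X,Y)

Computing all quantities:
H(X) = 1.5546, H(Y) = 0.9799, H(X,Y) = 2.4591
H(X|Y) = 1.4793, H(Y|X) = 0.9046

Verification:
H(X) - H(X|Y) = 1.5546 - 1.4793 = 0.0753
H(Y) - H(Y|X) = 0.9799 - 0.9046 = 0.0753
H(X) + H(Y) - H(X,Y) = 1.5546 + 0.9799 - 2.4591 = 0.0753

All forms give I(X;Y) = 0.0753 bits. ✓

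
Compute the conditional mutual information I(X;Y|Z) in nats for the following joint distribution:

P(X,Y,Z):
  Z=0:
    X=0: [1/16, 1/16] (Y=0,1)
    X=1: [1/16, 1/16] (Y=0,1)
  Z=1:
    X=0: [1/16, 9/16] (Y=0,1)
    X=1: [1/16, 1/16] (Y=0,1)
0.0481 nats

Conditional mutual information: I(X;Y|Z) = H(X|Z) + H(Y|Z) - H(X,Y|Z)

H(Z) = 0.5623
H(X,Z) = 1.0735 → H(X|Z) = 0.5112
H(Y,Z) = 1.0735 → H(Y|Z) = 0.5112
H(X,Y,Z) = 1.5366 → H(X,Y|Z) = 0.9743

I(X;Y|Z) = 0.5112 + 0.5112 - 0.9743 = 0.0481 nats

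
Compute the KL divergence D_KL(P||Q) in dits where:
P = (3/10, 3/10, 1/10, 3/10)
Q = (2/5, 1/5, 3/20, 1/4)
0.0215 dits

KL divergence: D_KL(P||Q) = Σ p(x) log(p(x)/q(x))

Computing term by term:
  x=0: 3/10 × log_10[(3/10)/(2/5)] = 3/10 × -0.1249 = -0.0375
  x=1: 3/10 × log_10[(3/10)/(1/5)] = 3/10 × 0.1761 = 0.0528
  x=2: 1/10 × log_10[(1/10)/(3/20)] = 1/10 × -0.1761 = -0.0176
  x=3: 3/10 × log_10[(3/10)/(1/4)] = 3/10 × 0.0792 = 0.0238

D_KL(P||Q) = 0.0215 dits

Note: KL divergence is always non-negative and equals 0 iff P = Q.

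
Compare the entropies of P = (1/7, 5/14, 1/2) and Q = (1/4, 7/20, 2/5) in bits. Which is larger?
Q

Computing entropies in bits:
H(P) = 1.4316
H(Q) = 1.5589

Distribution Q has higher entropy.

Intuition: The distribution closer to uniform (more spread out) has higher entropy.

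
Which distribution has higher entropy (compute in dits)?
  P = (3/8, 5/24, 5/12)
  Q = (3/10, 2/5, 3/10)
Q

Computing entropies in dits:
H(P) = 0.4601
H(Q) = 0.4729

Distribution Q has higher entropy.

Intuition: The distribution closer to uniform (more spread out) has higher entropy.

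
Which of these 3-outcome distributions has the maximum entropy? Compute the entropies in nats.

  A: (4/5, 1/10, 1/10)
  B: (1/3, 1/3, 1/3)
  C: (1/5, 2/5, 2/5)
B

For a discrete distribution over n outcomes, entropy is maximized by the uniform distribution.

Computing entropies:
H(A) = 0.6390 nats
H(B) = 1.0986 nats
H(C) = 1.0549 nats

The uniform distribution (where all probabilities equal 1/3) achieves the maximum entropy of log_e(3) = 1.0986 nats.

Distribution B has the highest entropy.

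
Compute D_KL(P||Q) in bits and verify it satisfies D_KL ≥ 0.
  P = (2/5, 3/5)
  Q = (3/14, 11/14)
0.1268 bits

KL divergence satisfies the Gibbs inequality: D_KL(P||Q) ≥ 0 for all distributions P, Q.

D_KL(P||Q) = Σ p(x) log(p(x)/q(x))
Term by term:
  x=0: 2/5 × log_2[(2/5)/(3/14)] = 0.3602
  x=1: 3/5 × log_2[(3/5)/(11/14)] = -0.2334
D_KL(P||Q) = 0.1268 bits

D_KL(P||Q) = 0.1268 ≥ 0 ✓

This non-negativity is a fundamental property: relative entropy cannot be negative because it measures how different Q is from P.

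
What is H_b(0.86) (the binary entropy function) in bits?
0.5842 bits

The binary entropy function is:
H(p) = -p log(p) - (1-p) log(1-p)

H(0.86) = -0.86 × log_2(0.86) - 0.14 × log_2(0.14)
H(0.86) = 0.5842 bits

Note: Binary entropy is maximized at p=0.5 (H=1 bit) and minimized at p=0 or p=1 (H=0).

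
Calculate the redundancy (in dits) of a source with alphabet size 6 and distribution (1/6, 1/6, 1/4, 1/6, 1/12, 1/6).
0.0189 dits

Redundancy measures how far a source is from maximum entropy:
R = H_max - H(X)

Maximum entropy for 6 symbols: H_max = log_10(6) = 0.7782 dits
Actual entropy: H(X) = 0.7592 dits
Redundancy: R = 0.7782 - 0.7592 = 0.0189 dits

This redundancy represents potential for compression: the source could be compressed by 0.0189 dits per symbol.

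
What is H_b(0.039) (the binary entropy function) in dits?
0.0716 dits

The binary entropy function is:
H(p) = -p log(p) - (1-p) log(1-p)

H(0.039) = -0.039 × log_10(0.039) - 0.961 × log_10(0.961)
H(0.039) = 0.0716 dits

Note: Binary entropy is maximized at p=0.5 (H=1 bit) and minimized at p=0 or p=1 (H=0).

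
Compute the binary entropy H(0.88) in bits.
0.5294 bits

The binary entropy function is:
H(p) = -p log(p) - (1-p) log(1-p)

H(0.88) = -0.88 × log_2(0.88) - 0.12 × log_2(0.12)
H(0.88) = 0.5294 bits

Note: Binary entropy is maximized at p=0.5 (H=1 bit) and minimized at p=0 or p=1 (H=0).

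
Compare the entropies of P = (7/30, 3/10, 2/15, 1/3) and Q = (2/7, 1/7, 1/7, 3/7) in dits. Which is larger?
P

Computing entropies in dits:
H(P) = 0.5801
H(Q) = 0.5546

Distribution P has higher entropy.

Intuition: The distribution closer to uniform (more spread out) has higher entropy.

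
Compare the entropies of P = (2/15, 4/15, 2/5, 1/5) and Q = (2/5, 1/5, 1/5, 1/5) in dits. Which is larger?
Q

Computing entropies in dits:
H(P) = 0.5687
H(Q) = 0.5786

Distribution Q has higher entropy.

Intuition: The distribution closer to uniform (more spread out) has higher entropy.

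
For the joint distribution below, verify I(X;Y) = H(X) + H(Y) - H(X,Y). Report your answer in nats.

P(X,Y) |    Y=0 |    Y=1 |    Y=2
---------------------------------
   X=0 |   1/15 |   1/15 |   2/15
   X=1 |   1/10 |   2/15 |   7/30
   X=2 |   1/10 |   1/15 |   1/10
I(X;Y) = 0.0119 nats

Mutual information has multiple equivalent forms:
- I(X;Y) = H(X) - H(X|Y)
- I(X;Y) = H(Y) - H(Y|X)
- I(X;Y) = H(X) + H(Y) - H(X,Y)

Computing all quantities:
H(X) = 1.0606, H(Y) = 1.0606, H(X,Y) = 2.1093
H(X|Y) = 1.0487, H(Y|X) = 1.0487

Verification:
H(X) - H(X|Y) = 1.0606 - 1.0487 = 0.0119
H(Y) - H(Y|X) = 1.0606 - 1.0487 = 0.0119
H(X) + H(Y) - H(X,Y) = 1.0606 + 1.0606 - 2.1093 = 0.0119

All forms give I(X;Y) = 0.0119 nats. ✓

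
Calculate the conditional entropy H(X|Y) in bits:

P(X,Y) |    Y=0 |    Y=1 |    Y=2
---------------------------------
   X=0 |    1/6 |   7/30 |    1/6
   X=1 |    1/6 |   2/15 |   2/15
0.9774 bits

Using the chain rule: H(X|Y) = H(X,Y) - H(Y)

First, compute H(X,Y) = 2.5575 bits

Marginal P(Y) = (1/3, 11/30, 3/10)
H(Y) = 1.5801 bits

H(X|Y) = H(X,Y) - H(Y) = 2.5575 - 1.5801 = 0.9774 bits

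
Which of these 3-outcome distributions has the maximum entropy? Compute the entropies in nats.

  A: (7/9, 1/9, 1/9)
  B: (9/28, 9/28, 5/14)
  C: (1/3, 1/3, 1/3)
C

For a discrete distribution over n outcomes, entropy is maximized by the uniform distribution.

Computing entropies:
H(A) = 0.6837 nats
H(B) = 1.0974 nats
H(C) = 1.0986 nats

The uniform distribution (where all probabilities equal 1/3) achieves the maximum entropy of log_e(3) = 1.0986 nats.

Distribution C has the highest entropy.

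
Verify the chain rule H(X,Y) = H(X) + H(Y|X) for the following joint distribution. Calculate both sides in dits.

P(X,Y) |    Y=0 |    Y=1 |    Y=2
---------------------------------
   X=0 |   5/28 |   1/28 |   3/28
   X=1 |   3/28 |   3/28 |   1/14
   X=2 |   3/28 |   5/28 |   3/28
H(X,Y) = 0.9204, H(X) = 0.4733, H(Y|X) = 0.4471 (all in dits)

Chain rule: H(X,Y) = H(X) + H(Y|X)

Left side — joint entropy directly:
H(X,Y) = -Σ p(x,y) log p(x,y) = 0.9204 dits

Right side — compute H(Y|X) from the conditional distributions:
P(X) = (9/28, 2/7, 11/28), so H(X) = 0.4733 dits
H(Y|X) = Σ_x P(X=x) · H(Y|X=x):
  P(Y|X=0) = (5/9, 1/9, 1/3), H(Y|X=0) = 0.4069, weight P(X=0) = 9/28
  P(Y|X=1) = (3/8, 3/8, 1/4), H(Y|X=1) = 0.4700, weight P(X=1) = 2/7
  P(Y|X=2) = (3/11, 5/11, 3/11), H(Y|X=2) = 0.4634, weight P(X=2) = 11/28
H(Y|X) = 0.4471 dits

H(X) + H(Y|X) = 0.4733 + 0.4471 = 0.9204 dits

Both sides equal 0.9204 dits. ✓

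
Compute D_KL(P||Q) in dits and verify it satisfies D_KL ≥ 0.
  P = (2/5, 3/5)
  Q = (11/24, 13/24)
0.0030 dits

KL divergence satisfies the Gibbs inequality: D_KL(P||Q) ≥ 0 for all distributions P, Q.

D_KL(P||Q) = Σ p(x) log(p(x)/q(x))
Term by term:
  x=0: 2/5 × log_10[(2/5)/(11/24)] = -0.0236
  x=1: 3/5 × log_10[(3/5)/(13/24)] = 0.0267
D_KL(P||Q) = 0.0030 dits

D_KL(P||Q) = 0.0030 ≥ 0 ✓

This non-negativity is a fundamental property: relative entropy cannot be negative because it measures how different Q is from P.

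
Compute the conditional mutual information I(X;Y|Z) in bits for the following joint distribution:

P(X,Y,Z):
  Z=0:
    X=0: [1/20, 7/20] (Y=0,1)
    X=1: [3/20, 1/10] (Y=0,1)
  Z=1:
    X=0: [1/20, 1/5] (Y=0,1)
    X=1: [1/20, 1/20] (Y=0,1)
0.1403 bits

Conditional mutual information: I(X;Y|Z) = H(X|Z) + H(Y|Z) - H(X,Y|Z)

H(Z) = 0.9341
H(X,Z) = 1.8610 → H(X|Z) = 0.9269
H(Y,Z) = 1.8150 → H(Y|Z) = 0.8809
H(X,Y,Z) = 2.6016 → H(X,Y|Z) = 1.6675

I(X;Y|Z) = 0.9269 + 0.8809 - 1.6675 = 0.1403 bits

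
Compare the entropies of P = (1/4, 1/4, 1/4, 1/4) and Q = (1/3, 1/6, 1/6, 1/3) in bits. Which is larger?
P

Computing entropies in bits:
H(P) = 2.0000
H(Q) = 1.9183

Distribution P has higher entropy.

Intuition: The distribution closer to uniform (more spread out) has higher entropy.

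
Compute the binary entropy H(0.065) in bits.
0.3470 bits

The binary entropy function is:
H(p) = -p log(p) - (1-p) log(1-p)

H(0.065) = -0.065 × log_2(0.065) - 0.935 × log_2(0.935)
H(0.065) = 0.3470 bits

Note: Binary entropy is maximized at p=0.5 (H=1 bit) and minimized at p=0 or p=1 (H=0).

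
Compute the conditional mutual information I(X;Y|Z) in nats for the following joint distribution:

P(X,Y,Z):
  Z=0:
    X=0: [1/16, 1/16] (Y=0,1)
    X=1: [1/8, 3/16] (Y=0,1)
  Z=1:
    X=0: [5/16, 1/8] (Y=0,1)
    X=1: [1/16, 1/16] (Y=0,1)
0.0115 nats

Conditional mutual information: I(X;Y|Z) = H(X|Z) + H(Y|Z) - H(X,Y|Z)

H(Z) = 0.6853
H(X,Z) = 1.2450 → H(X|Z) = 0.5597
H(Y,Z) = 1.3421 → H(Y|Z) = 0.6568
H(X,Y,Z) = 1.8904 → H(X,Y|Z) = 1.2050

I(X;Y|Z) = 0.5597 + 0.6568 - 1.2050 = 0.0115 nats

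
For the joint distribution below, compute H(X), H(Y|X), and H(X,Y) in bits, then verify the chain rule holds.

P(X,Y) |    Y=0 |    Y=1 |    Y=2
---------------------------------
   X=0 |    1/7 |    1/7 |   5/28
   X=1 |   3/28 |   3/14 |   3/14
H(X,Y) = 2.5436, H(X) = 0.9963, H(Y|X) = 1.5473 (all in bits)

Chain rule: H(X,Y) = H(X) + H(Y|X)

Left side — joint entropy directly:
H(X,Y) = -Σ p(x,y) log p(x,y) = 2.5436 bits

Right side — compute H(Y|X) from the conditional distributions:
P(X) = (13/28, 15/28), so H(X) = 0.9963 bits
H(Y|X) = Σ_x P(X=x) · H(Y|X=x):
  P(Y|X=0) = (4/13, 4/13, 5/13), H(Y|X=0) = 1.5766, weight P(X=0) = 13/28
  P(Y|X=1) = (1/5, 2/5, 2/5), H(Y|X=1) = 1.5219, weight P(X=1) = 15/28
H(Y|X) = 1.5473 bits

H(X) + H(Y|X) = 0.9963 + 1.5473 = 2.5436 bits

Both sides equal 2.5436 bits. ✓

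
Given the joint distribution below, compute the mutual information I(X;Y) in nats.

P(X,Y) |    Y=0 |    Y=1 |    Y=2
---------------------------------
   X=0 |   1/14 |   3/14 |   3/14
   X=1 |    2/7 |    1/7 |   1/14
0.1134 nats

Mutual information: I(X;Y) = H(X) + H(Y) - H(X,Y)

Marginals:
P(X) = (1/2, 1/2), H(X) = 0.6931 nats
P(Y) = (5/14, 5/14, 2/7), H(Y) = 1.0934 nats

Joint entropy: H(X,Y) = 1.6731 nats

I(X;Y) = 0.6931 + 1.0934 - 1.6731 = 0.1134 nats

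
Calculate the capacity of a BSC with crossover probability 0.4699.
0.0026 bits

For a binary symmetric channel (BSC) with error probability p:
Capacity C = 1 - H(p) bits per symbol

where H(p) = -p log₂(p) - (1-p) log₂(1-p) is the binary entropy function.

H(0.4699) = 0.9974 bits
C = 1 - 0.9974 = 0.0026 bits per symbol

This means we can reliably transmit up to 0.0026 bits of information per channel use.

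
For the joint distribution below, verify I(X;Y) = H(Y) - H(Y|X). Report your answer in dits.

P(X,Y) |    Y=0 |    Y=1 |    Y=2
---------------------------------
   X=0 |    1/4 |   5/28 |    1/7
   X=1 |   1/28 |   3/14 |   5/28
I(X;Y) = 0.0364 dits

Mutual information has multiple equivalent forms:
- I(X;Y) = H(X) - H(X|Y)
- I(X;Y) = H(Y) - H(Y|X)
- I(X;Y) = H(X) + H(Y) - H(X,Y)

Computing all quantities:
H(X) = 0.2966, H(Y) = 0.4733, H(X,Y) = 0.7335
H(X|Y) = 0.2602, H(Y|X) = 0.4369

Verification:
H(X) - H(X|Y) = 0.2966 - 0.2602 = 0.0364
H(Y) - H(Y|X) = 0.4733 - 0.4369 = 0.0364
H(X) + H(Y) - H(X,Y) = 0.2966 + 0.4733 - 0.7335 = 0.0364

All forms give I(X;Y) = 0.0364 dits. ✓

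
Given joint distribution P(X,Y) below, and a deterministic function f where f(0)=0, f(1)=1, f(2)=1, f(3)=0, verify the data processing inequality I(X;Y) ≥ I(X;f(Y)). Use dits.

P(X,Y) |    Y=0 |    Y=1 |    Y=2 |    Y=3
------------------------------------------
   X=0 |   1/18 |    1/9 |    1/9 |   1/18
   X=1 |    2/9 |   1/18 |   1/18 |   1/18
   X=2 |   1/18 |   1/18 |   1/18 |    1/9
I(X;Y) = 0.0465, I(X;f(Y)) = 0.0240, inequality holds: 0.0465 ≥ 0.0240

Data Processing Inequality: For any Markov chain X → Y → Z, we have I(X;Y) ≥ I(X;Z).

Here Z = f(Y) is a deterministic function of Y, forming X → Y → Z.

Original I(X;Y) = 0.0465 dits

After applying f:
P(X,Z) where Z=f(Y):
- P(X,Z=0) = P(X,Y=0) + P(X,Y=3)
- P(X,Z=1) = P(X,Y=1) + P(X,Y=2)

I(X;Z) = I(X;f(Y)) = 0.0240 dits

Verification: 0.0465 ≥ 0.0240 ✓

Information cannot be created by processing; the function f can only lose information about X.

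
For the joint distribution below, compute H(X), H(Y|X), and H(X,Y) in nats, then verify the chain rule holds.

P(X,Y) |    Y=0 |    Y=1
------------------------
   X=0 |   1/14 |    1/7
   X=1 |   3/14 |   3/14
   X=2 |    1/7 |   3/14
H(X,Y) = 1.7348, H(X) = 1.0609, H(Y|X) = 0.6738 (all in nats)

Chain rule: H(X,Y) = H(X) + H(Y|X)

Left side — joint entropy directly:
H(X,Y) = -Σ p(x,y) log p(x,y) = 1.7348 nats

Right side — compute H(Y|X) from the conditional distributions:
P(X) = (3/14, 3/7, 5/14), so H(X) = 1.0609 nats
H(Y|X) = Σ_x P(X=x) · H(Y|X=x):
  P(Y|X=0) = (1/3, 2/3), H(Y|X=0) = 0.6365, weight P(X=0) = 3/14
  P(Y|X=1) = (1/2, 1/2), H(Y|X=1) = 0.6931, weight P(X=1) = 3/7
  P(Y|X=2) = (2/5, 3/5), H(Y|X=2) = 0.6730, weight P(X=2) = 5/14
H(Y|X) = 0.6738 nats

H(X) + H(Y|X) = 1.0609 + 0.6738 = 1.7348 nats

Both sides equal 1.7348 nats. ✓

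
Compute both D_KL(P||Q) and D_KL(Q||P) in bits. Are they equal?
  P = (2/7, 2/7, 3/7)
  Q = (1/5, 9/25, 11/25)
D_KL(P||Q) = 0.0355, D_KL(Q||P) = 0.0338

KL divergence is not symmetric: D_KL(P||Q) ≠ D_KL(Q||P) in general.

D_KL(P||Q) = 0.0355 bits
D_KL(Q||P) = 0.0338 bits

No, they are not equal!

This asymmetry is why KL divergence is not a true distance metric.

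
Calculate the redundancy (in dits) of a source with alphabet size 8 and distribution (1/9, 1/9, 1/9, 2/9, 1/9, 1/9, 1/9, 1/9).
0.0157 dits

Redundancy measures how far a source is from maximum entropy:
R = H_max - H(X)

Maximum entropy for 8 symbols: H_max = log_10(8) = 0.9031 dits
Actual entropy: H(X) = 0.8873 dits
Redundancy: R = 0.9031 - 0.8873 = 0.0157 dits

This redundancy represents potential for compression: the source could be compressed by 0.0157 dits per symbol.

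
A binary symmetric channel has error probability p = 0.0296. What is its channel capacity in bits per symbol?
0.8076 bits

For a binary symmetric channel (BSC) with error probability p:
Capacity C = 1 - H(p) bits per symbol

where H(p) = -p log₂(p) - (1-p) log₂(1-p) is the binary entropy function.

H(0.0296) = 0.1924 bits
C = 1 - 0.1924 = 0.8076 bits per symbol

This means we can reliably transmit up to 0.8076 bits of information per channel use.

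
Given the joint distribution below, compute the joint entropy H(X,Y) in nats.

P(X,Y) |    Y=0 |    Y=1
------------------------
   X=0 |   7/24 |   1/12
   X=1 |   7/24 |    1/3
1.2920 nats

Joint entropy is H(X,Y) = -Σ_{x,y} p(x,y) log p(x,y).

Summing over all non-zero entries:
H(X,Y) = -[7/24·log_e(7/24) + 1/12·log_e(1/12) + 7/24·log_e(7/24) + 1/3·log_e(1/3)]
H(X,Y) = 1.2920 nats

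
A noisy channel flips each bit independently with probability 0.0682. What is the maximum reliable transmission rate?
0.6408 bits

For a binary symmetric channel (BSC) with error probability p:
Capacity C = 1 - H(p) bits per symbol

where H(p) = -p log₂(p) - (1-p) log₂(1-p) is the binary entropy function.

H(0.0682) = 0.3592 bits
C = 1 - 0.3592 = 0.6408 bits per symbol

This means we can reliably transmit up to 0.6408 bits of information per channel use.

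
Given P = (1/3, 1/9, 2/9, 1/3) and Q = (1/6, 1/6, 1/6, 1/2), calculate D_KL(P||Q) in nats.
0.1148 nats

KL divergence: D_KL(P||Q) = Σ p(x) log(p(x)/q(x))

Computing term by term:
  x=0: 1/3 × log_e[(1/3)/(1/6)] = 1/3 × 0.6931 = 0.2310
  x=1: 1/9 × log_e[(1/9)/(1/6)] = 1/9 × -0.4055 = -0.0451
  x=2: 2/9 × log_e[(2/9)/(1/6)] = 2/9 × 0.2877 = 0.0639
  x=3: 1/3 × log_e[(1/3)/(1/2)] = 1/3 × -0.4055 = -0.1352

D_KL(P||Q) = 0.1148 nats

Note: KL divergence is always non-negative and equals 0 iff P = Q.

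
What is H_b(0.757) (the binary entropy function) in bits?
0.8000 bits

The binary entropy function is:
H(p) = -p log(p) - (1-p) log(1-p)

H(0.757) = -0.757 × log_2(0.757) - 0.243 × log_2(0.243)
H(0.757) = 0.8000 bits

Note: Binary entropy is maximized at p=0.5 (H=1 bit) and minimized at p=0 or p=1 (H=0).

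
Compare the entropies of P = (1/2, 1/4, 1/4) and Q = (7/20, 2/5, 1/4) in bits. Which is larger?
Q

Computing entropies in bits:
H(P) = 1.5000
H(Q) = 1.5589

Distribution Q has higher entropy.

Intuition: The distribution closer to uniform (more spread out) has higher entropy.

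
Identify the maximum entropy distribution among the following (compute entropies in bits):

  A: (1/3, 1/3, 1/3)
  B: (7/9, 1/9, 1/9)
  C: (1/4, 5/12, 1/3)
A

For a discrete distribution over n outcomes, entropy is maximized by the uniform distribution.

Computing entropies:
H(A) = 1.5850 bits
H(B) = 0.9864 bits
H(C) = 1.5546 bits

The uniform distribution (where all probabilities equal 1/3) achieves the maximum entropy of log_2(3) = 1.5850 bits.

Distribution A has the highest entropy.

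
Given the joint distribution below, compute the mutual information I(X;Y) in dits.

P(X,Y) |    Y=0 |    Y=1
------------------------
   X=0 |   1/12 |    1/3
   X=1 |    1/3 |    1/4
0.0314 dits

Mutual information: I(X;Y) = H(X) + H(Y) - H(X,Y)

Marginals:
P(X) = (5/12, 7/12), H(X) = 0.2950 dits
P(Y) = (5/12, 7/12), H(Y) = 0.2950 dits

Joint entropy: H(X,Y) = 0.5585 dits

I(X;Y) = 0.2950 + 0.2950 - 0.5585 = 0.0314 dits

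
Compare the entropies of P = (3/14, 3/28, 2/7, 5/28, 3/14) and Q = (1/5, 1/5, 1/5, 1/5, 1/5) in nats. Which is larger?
Q

Computing entropies in nats:
H(P) = 1.5651
H(Q) = 1.6094

Distribution Q has higher entropy.

Intuition: The distribution closer to uniform (more spread out) has higher entropy.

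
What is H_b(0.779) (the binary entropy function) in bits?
0.7620 bits

The binary entropy function is:
H(p) = -p log(p) - (1-p) log(1-p)

H(0.779) = -0.779 × log_2(0.779) - 0.221 × log_2(0.221)
H(0.779) = 0.7620 bits

Note: Binary entropy is maximized at p=0.5 (H=1 bit) and minimized at p=0 or p=1 (H=0).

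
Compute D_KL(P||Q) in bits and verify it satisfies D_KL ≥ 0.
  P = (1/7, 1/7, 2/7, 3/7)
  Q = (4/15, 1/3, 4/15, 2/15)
0.4471 bits

KL divergence satisfies the Gibbs inequality: D_KL(P||Q) ≥ 0 for all distributions P, Q.

D_KL(P||Q) = Σ p(x) log(p(x)/q(x))
Term by term:
  x=0: 1/7 × log_2[(1/7)/(4/15)] = -0.1286
  x=1: 1/7 × log_2[(1/7)/(1/3)] = -0.1746
  x=2: 2/7 × log_2[(2/7)/(4/15)] = 0.0284
  x=3: 3/7 × log_2[(3/7)/(2/15)] = 0.7219
D_KL(P||Q) = 0.4471 bits

D_KL(P||Q) = 0.4471 ≥ 0 ✓

This non-negativity is a fundamental property: relative entropy cannot be negative because it measures how different Q is from P.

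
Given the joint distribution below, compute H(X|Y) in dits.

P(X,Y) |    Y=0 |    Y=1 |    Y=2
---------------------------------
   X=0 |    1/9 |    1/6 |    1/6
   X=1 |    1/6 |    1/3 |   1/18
0.2737 dits

Using the chain rule: H(X|Y) = H(X,Y) - H(Y)

First, compute H(X,Y) = 0.7239 dits

Marginal P(Y) = (5/18, 1/2, 2/9)
H(Y) = 0.4502 dits

H(X|Y) = H(X,Y) - H(Y) = 0.7239 - 0.4502 = 0.2737 dits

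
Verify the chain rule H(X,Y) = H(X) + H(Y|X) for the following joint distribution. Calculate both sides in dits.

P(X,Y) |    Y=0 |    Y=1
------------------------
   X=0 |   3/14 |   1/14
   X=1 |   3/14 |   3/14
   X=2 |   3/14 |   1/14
H(X,Y) = 0.7372, H(X) = 0.4686, H(Y|X) = 0.2686 (all in dits)

Chain rule: H(X,Y) = H(X) + H(Y|X)

Left side — joint entropy directly:
H(X,Y) = -Σ p(x,y) log p(x,y) = 0.7372 dits

Right side — compute H(Y|X) from the conditional distributions:
P(X) = (2/7, 3/7, 2/7), so H(X) = 0.4686 dits
H(Y|X) = Σ_x P(X=x) · H(Y|X=x):
  P(Y|X=0) = (3/4, 1/4), H(Y|X=0) = 0.2442, weight P(X=0) = 2/7
  P(Y|X=1) = (1/2, 1/2), H(Y|X=1) = 0.3010, weight P(X=1) = 3/7
  P(Y|X=2) = (3/4, 1/4), H(Y|X=2) = 0.2442, weight P(X=2) = 2/7
H(Y|X) = 0.2686 dits

H(X) + H(Y|X) = 0.4686 + 0.2686 = 0.7372 dits

Both sides equal 0.7372 dits. ✓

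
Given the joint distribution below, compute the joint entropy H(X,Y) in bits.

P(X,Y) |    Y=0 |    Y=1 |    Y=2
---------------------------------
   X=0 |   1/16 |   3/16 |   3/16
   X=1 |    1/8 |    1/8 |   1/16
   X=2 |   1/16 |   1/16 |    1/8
3.0306 bits

Joint entropy is H(X,Y) = -Σ_{x,y} p(x,y) log p(x,y).

Summing over all non-zero entries:
H(X,Y) = -[1/16·log_2(1/16) + 3/16·log_2(3/16) + 3/16·log_2(3/16) + 1/8·log_2(1/8) + 1/8·log_2(1/8) + 1/16·log_2(1/16) + 1/16·log_2(1/16) + 1/16·log_2(1/16) + 1/8·log_2(1/8)]
H(X,Y) = 3.0306 bits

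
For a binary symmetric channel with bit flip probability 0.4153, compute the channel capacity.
0.0208 bits

For a binary symmetric channel (BSC) with error probability p:
Capacity C = 1 - H(p) bits per symbol

where H(p) = -p log₂(p) - (1-p) log₂(1-p) is the binary entropy function.

H(0.4153) = 0.9792 bits
C = 1 - 0.9792 = 0.0208 bits per symbol

This means we can reliably transmit up to 0.0208 bits of information per channel use.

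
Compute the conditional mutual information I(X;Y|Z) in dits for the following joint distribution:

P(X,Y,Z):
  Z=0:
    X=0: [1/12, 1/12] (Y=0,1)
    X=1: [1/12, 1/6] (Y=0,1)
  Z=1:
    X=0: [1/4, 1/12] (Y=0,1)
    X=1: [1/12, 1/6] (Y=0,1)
0.0250 dits

Conditional mutual information: I(X;Y|Z) = H(X|Z) + H(Y|Z) - H(X,Y|Z)

H(Z) = 0.2950
H(X,Z) = 0.5898 → H(X|Z) = 0.2948
H(Y,Z) = 0.5898 → H(Y|Z) = 0.2948
H(X,Y,Z) = 0.8596 → H(X,Y|Z) = 0.5646

I(X;Y|Z) = 0.2948 + 0.2948 - 0.5646 = 0.0250 dits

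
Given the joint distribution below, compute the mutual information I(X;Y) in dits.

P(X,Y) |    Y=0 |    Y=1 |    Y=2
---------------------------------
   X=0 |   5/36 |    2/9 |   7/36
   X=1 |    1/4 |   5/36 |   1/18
0.0263 dits

Mutual information: I(X;Y) = H(X) + H(Y) - H(X,Y)

Marginals:
P(X) = (5/9, 4/9), H(X) = 0.2983 dits
P(Y) = (7/18, 13/36, 1/4), H(Y) = 0.4698 dits

Joint entropy: H(X,Y) = 0.7418 dits

I(X;Y) = 0.2983 + 0.4698 - 0.7418 = 0.0263 dits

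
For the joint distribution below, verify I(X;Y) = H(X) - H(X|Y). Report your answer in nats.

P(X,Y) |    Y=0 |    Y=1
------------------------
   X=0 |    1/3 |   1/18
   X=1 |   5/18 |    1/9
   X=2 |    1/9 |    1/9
I(X;Y) = 0.0447 nats

Mutual information has multiple equivalent forms:
- I(X;Y) = H(X) - H(X|Y)
- I(X;Y) = H(Y) - H(Y|X)
- I(X;Y) = H(X) + H(Y) - H(X,Y)

Computing all quantities:
H(X) = 1.0688, H(Y) = 0.5908, H(X,Y) = 1.6150
H(X|Y) = 1.0242, H(Y|X) = 0.5462

Verification:
H(X) - H(X|Y) = 1.0688 - 1.0242 = 0.0447
H(Y) - H(Y|X) = 0.5908 - 0.5462 = 0.0447
H(X) + H(Y) - H(X,Y) = 1.0688 + 0.5908 - 1.6150 = 0.0447

All forms give I(X;Y) = 0.0447 nats. ✓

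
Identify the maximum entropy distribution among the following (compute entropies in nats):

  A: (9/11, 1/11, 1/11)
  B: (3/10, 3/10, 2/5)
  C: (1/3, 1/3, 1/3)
C

For a discrete distribution over n outcomes, entropy is maximized by the uniform distribution.

Computing entropies:
H(A) = 0.6002 nats
H(B) = 1.0889 nats
H(C) = 1.0986 nats

The uniform distribution (where all probabilities equal 1/3) achieves the maximum entropy of log_e(3) = 1.0986 nats.

Distribution C has the highest entropy.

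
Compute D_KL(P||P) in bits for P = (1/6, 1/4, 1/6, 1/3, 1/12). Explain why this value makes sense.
0.0000 bits

KL divergence satisfies the Gibbs inequality: D_KL(P||Q) ≥ 0 for all distributions P, Q.

D_KL(P||Q) = Σ p(x) log(p(x)/q(x))
Each term is p(x) × log_2(p(x)/p(x)) = p(x) × log_2(1) = 0, so the sum is 0.
D_KL(P||Q) = 0.0000 bits

When P = Q, the KL divergence is exactly 0, as there is no 'divergence' between identical distributions.

This non-negativity is a fundamental property: relative entropy cannot be negative because it measures how different Q is from P.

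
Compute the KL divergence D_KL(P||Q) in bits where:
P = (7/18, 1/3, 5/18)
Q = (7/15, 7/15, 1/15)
0.3078 bits

KL divergence: D_KL(P||Q) = Σ p(x) log(p(x)/q(x))

Computing term by term:
  x=0: 7/18 × log_2[(7/18)/(7/15)] = 7/18 × -0.2630 = -0.1023
  x=1: 1/3 × log_2[(1/3)/(7/15)] = 1/3 × -0.4854 = -0.1618
  x=2: 5/18 × log_2[(5/18)/(1/15)] = 5/18 × 2.0589 = 0.5719

D_KL(P||Q) = 0.3078 bits

Note: KL divergence is always non-negative and equals 0 iff P = Q.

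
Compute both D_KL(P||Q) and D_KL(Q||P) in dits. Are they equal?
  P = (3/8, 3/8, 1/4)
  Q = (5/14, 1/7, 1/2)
D_KL(P||Q) = 0.0899, D_KL(Q||P) = 0.0831

KL divergence is not symmetric: D_KL(P||Q) ≠ D_KL(Q||P) in general.

D_KL(P||Q) = 0.0899 dits
D_KL(Q||P) = 0.0831 dits

No, they are not equal!

This asymmetry is why KL divergence is not a true distance metric.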